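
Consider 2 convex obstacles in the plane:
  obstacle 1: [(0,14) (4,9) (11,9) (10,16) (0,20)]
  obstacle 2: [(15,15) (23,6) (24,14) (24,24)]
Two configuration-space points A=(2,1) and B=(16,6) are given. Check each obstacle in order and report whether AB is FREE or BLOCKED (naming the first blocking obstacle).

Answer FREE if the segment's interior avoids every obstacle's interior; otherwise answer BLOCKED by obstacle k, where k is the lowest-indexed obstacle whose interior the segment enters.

Obstacle 1 [(0,14) (4,9) (11,9) (10,16) (0,20)]:
  edge (0,14)–(4,9): clear
  edge (4,9)–(11,9): clear
  edge (11,9)–(10,16): clear
  edge (10,16)–(0,20): clear
  edge (0,20)–(0,14): clear
  midpoint (9,7/2) outside
  → clear
Obstacle 2 [(15,15) (23,6) (24,14) (24,24)]:
  edge (15,15)–(23,6): clear
  edge (23,6)–(24,14): clear
  edge (24,14)–(24,24): clear
  edge (24,24)–(15,15): clear
  midpoint (9,7/2) outside
  → clear

FREE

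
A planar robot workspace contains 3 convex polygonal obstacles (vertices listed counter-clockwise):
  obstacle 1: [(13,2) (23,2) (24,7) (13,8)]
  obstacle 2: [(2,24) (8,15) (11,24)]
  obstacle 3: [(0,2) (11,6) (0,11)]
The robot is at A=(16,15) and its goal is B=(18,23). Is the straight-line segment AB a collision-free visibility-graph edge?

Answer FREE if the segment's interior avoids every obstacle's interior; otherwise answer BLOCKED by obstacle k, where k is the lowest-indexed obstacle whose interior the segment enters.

FREE

Obstacle 1 [(13,2) (23,2) (24,7) (13,8)]:
  edge (13,2)–(23,2): clear
  edge (23,2)–(24,7): clear
  edge (24,7)–(13,8): clear
  edge (13,8)–(13,2): clear
  midpoint (17,19) outside
  → clear
Obstacle 2 [(2,24) (8,15) (11,24)]:
  edge (2,24)–(8,15): clear
  edge (8,15)–(11,24): clear
  edge (11,24)–(2,24): clear
  midpoint (17,19) outside
  → clear
Obstacle 3 [(0,2) (11,6) (0,11)]:
  edge (0,2)–(11,6): clear
  edge (11,6)–(0,11): clear
  edge (0,11)–(0,2): clear
  midpoint (17,19) outside
  → clear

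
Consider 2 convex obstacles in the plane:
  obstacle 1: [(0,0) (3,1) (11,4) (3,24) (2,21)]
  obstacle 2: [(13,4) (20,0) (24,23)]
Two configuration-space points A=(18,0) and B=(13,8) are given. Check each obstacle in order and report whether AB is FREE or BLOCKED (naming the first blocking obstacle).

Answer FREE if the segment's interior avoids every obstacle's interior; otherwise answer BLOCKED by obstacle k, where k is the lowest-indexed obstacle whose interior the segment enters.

BLOCKED by obstacle 2

Obstacle 1 [(0,0) (3,1) (11,4) (3,24) (2,21)]:
  edge (0,0)–(3,1): clear
  edge (3,1)–(11,4): clear
  edge (11,4)–(3,24): clear
  edge (3,24)–(2,21): clear
  edge (2,21)–(0,0): clear
  midpoint (31/2,4) outside
  → clear
Obstacle 2 [(13,4) (20,0) (24,23)]:
  edge (13,4)–(20,0): crosses AB
  edge (20,0)–(24,23): clear
  edge (24,23)–(13,4): crosses AB
  → BLOCKED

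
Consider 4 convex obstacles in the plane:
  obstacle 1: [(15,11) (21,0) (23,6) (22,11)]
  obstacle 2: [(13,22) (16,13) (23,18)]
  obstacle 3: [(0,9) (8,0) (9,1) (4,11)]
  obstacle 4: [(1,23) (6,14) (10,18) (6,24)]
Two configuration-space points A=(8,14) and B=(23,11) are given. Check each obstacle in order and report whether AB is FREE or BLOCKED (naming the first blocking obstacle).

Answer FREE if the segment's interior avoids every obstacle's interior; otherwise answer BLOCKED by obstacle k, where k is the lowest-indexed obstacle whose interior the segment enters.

Obstacle 1 [(15,11) (21,0) (23,6) (22,11)]:
  edge (15,11)–(21,0): clear
  edge (21,0)–(23,6): clear
  edge (23,6)–(22,11): clear
  edge (22,11)–(15,11): clear
  midpoint (31/2,25/2) outside
  → clear
Obstacle 2 [(13,22) (16,13) (23,18)]:
  edge (13,22)–(16,13): clear
  edge (16,13)–(23,18): clear
  edge (23,18)–(13,22): clear
  midpoint (31/2,25/2) outside
  → clear
Obstacle 3 [(0,9) (8,0) (9,1) (4,11)]:
  edge (0,9)–(8,0): clear
  edge (8,0)–(9,1): clear
  edge (9,1)–(4,11): clear
  edge (4,11)–(0,9): clear
  midpoint (31/2,25/2) outside
  → clear
Obstacle 4 [(1,23) (6,14) (10,18) (6,24)]:
  edge (1,23)–(6,14): clear
  edge (6,14)–(10,18): clear
  edge (10,18)–(6,24): clear
  edge (6,24)–(1,23): clear
  midpoint (31/2,25/2) outside
  → clear

FREE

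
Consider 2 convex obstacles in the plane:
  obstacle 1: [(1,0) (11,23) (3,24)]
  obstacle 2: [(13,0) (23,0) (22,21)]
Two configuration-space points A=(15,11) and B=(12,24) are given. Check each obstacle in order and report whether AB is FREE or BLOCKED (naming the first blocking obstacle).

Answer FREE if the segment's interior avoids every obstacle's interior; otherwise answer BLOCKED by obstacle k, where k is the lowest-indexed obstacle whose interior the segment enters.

Obstacle 1 [(1,0) (11,23) (3,24)]:
  edge (1,0)–(11,23): clear
  edge (11,23)–(3,24): clear
  edge (3,24)–(1,0): clear
  midpoint (27/2,35/2) outside
  → clear
Obstacle 2 [(13,0) (23,0) (22,21)]:
  edge (13,0)–(23,0): clear
  edge (23,0)–(22,21): clear
  edge (22,21)–(13,0): clear
  midpoint (27/2,35/2) outside
  → clear

FREE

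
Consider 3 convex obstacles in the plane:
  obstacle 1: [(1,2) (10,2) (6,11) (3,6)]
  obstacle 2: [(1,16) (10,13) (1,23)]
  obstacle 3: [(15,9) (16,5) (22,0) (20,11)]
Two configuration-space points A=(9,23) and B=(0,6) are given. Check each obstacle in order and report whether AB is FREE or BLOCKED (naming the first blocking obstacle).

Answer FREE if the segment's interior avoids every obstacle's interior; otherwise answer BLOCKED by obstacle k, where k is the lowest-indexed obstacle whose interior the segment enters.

BLOCKED by obstacle 2

Obstacle 1 [(1,2) (10,2) (6,11) (3,6)]:
  edge (1,2)–(10,2): clear
  edge (10,2)–(6,11): clear
  edge (6,11)–(3,6): clear
  edge (3,6)–(1,2): clear
  midpoint (9/2,29/2) outside
  → clear
Obstacle 2 [(1,16) (10,13) (1,23)]:
  edge (1,16)–(10,13): crosses AB
  edge (10,13)–(1,23): crosses AB
  edge (1,23)–(1,16): clear
  → BLOCKED
Obstacle 3 [(15,9) (16,5) (22,0) (20,11)]:
  edge (15,9)–(16,5): clear
  edge (16,5)–(22,0): clear
  edge (22,0)–(20,11): clear
  edge (20,11)–(15,9): clear
  midpoint (9/2,29/2) outside
  → clear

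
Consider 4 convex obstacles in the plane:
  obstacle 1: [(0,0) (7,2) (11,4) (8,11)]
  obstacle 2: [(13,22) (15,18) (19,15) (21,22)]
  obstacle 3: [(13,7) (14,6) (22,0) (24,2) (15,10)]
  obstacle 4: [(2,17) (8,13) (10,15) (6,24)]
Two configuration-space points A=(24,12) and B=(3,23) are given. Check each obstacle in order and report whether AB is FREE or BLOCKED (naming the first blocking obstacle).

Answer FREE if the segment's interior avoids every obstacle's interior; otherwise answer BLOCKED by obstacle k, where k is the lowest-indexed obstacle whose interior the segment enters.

BLOCKED by obstacle 4

Obstacle 1 [(0,0) (7,2) (11,4) (8,11)]:
  edge (0,0)–(7,2): clear
  edge (7,2)–(11,4): clear
  edge (11,4)–(8,11): clear
  edge (8,11)–(0,0): clear
  midpoint (27/2,35/2) outside
  → clear
Obstacle 2 [(13,22) (15,18) (19,15) (21,22)]:
  edge (13,22)–(15,18): clear
  edge (15,18)–(19,15): clear
  edge (19,15)–(21,22): clear
  edge (21,22)–(13,22): clear
  midpoint (27/2,35/2) outside
  → clear
Obstacle 3 [(13,7) (14,6) (22,0) (24,2) (15,10)]:
  edge (13,7)–(14,6): clear
  edge (14,6)–(22,0): clear
  edge (22,0)–(24,2): clear
  edge (24,2)–(15,10): clear
  edge (15,10)–(13,7): clear
  midpoint (27/2,35/2) outside
  → clear
Obstacle 4 [(2,17) (8,13) (10,15) (6,24)]:
  edge (2,17)–(8,13): clear
  edge (8,13)–(10,15): clear
  edge (10,15)–(6,24): crosses AB
  edge (6,24)–(2,17): crosses AB
  → BLOCKED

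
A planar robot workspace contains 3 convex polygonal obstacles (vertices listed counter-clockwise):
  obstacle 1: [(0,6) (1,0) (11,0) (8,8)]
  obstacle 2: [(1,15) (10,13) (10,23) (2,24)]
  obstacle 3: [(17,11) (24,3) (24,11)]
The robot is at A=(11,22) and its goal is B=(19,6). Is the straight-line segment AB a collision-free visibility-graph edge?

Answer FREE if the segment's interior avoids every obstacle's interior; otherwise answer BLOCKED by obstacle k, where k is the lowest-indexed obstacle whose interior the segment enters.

FREE

Obstacle 1 [(0,6) (1,0) (11,0) (8,8)]:
  edge (0,6)–(1,0): clear
  edge (1,0)–(11,0): clear
  edge (11,0)–(8,8): clear
  edge (8,8)–(0,6): clear
  midpoint (15,14) outside
  → clear
Obstacle 2 [(1,15) (10,13) (10,23) (2,24)]:
  edge (1,15)–(10,13): clear
  edge (10,13)–(10,23): clear
  edge (10,23)–(2,24): clear
  edge (2,24)–(1,15): clear
  midpoint (15,14) outside
  → clear
Obstacle 3 [(17,11) (24,3) (24,11)]:
  edge (17,11)–(24,3): clear
  edge (24,3)–(24,11): clear
  edge (24,11)–(17,11): clear
  midpoint (15,14) outside
  → clear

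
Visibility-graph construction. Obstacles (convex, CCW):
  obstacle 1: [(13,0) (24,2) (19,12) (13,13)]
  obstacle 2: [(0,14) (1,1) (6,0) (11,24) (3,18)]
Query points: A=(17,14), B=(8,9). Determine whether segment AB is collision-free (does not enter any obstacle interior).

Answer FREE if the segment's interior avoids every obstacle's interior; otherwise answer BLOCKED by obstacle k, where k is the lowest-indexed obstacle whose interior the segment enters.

BLOCKED by obstacle 1

Obstacle 1 [(13,0) (24,2) (19,12) (13,13)]:
  edge (13,0)–(24,2): clear
  edge (24,2)–(19,12): clear
  edge (19,12)–(13,13): crosses AB
  edge (13,13)–(13,0): crosses AB
  → BLOCKED
Obstacle 2 [(0,14) (1,1) (6,0) (11,24) (3,18)]:
  edge (0,14)–(1,1): clear
  edge (1,1)–(6,0): clear
  edge (6,0)–(11,24): clear
  edge (11,24)–(3,18): clear
  edge (3,18)–(0,14): clear
  midpoint (25/2,23/2) outside
  → clear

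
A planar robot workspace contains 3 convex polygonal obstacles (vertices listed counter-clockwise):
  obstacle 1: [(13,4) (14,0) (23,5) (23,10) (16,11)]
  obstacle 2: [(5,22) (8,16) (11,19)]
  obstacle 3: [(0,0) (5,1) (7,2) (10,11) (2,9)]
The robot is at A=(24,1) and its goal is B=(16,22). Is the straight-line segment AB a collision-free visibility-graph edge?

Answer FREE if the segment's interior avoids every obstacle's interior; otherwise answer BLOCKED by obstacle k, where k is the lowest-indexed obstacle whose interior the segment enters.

Obstacle 1 [(13,4) (14,0) (23,5) (23,10) (16,11)]:
  edge (13,4)–(14,0): clear
  edge (14,0)–(23,5): crosses AB
  edge (23,5)–(23,10): clear
  edge (23,10)–(16,11): crosses AB
  edge (16,11)–(13,4): clear
  → BLOCKED
Obstacle 2 [(5,22) (8,16) (11,19)]:
  edge (5,22)–(8,16): clear
  edge (8,16)–(11,19): clear
  edge (11,19)–(5,22): clear
  midpoint (20,23/2) outside
  → clear
Obstacle 3 [(0,0) (5,1) (7,2) (10,11) (2,9)]:
  edge (0,0)–(5,1): clear
  edge (5,1)–(7,2): clear
  edge (7,2)–(10,11): clear
  edge (10,11)–(2,9): clear
  edge (2,9)–(0,0): clear
  midpoint (20,23/2) outside
  → clear

BLOCKED by obstacle 1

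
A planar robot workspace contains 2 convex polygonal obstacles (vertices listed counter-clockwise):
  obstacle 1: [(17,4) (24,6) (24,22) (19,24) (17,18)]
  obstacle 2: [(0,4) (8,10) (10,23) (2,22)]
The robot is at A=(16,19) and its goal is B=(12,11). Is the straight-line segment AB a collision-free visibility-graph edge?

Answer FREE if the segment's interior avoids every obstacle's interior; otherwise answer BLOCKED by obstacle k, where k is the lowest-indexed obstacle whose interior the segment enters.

FREE

Obstacle 1 [(17,4) (24,6) (24,22) (19,24) (17,18)]:
  edge (17,4)–(24,6): clear
  edge (24,6)–(24,22): clear
  edge (24,22)–(19,24): clear
  edge (19,24)–(17,18): clear
  edge (17,18)–(17,4): clear
  midpoint (14,15) outside
  → clear
Obstacle 2 [(0,4) (8,10) (10,23) (2,22)]:
  edge (0,4)–(8,10): clear
  edge (8,10)–(10,23): clear
  edge (10,23)–(2,22): clear
  edge (2,22)–(0,4): clear
  midpoint (14,15) outside
  → clear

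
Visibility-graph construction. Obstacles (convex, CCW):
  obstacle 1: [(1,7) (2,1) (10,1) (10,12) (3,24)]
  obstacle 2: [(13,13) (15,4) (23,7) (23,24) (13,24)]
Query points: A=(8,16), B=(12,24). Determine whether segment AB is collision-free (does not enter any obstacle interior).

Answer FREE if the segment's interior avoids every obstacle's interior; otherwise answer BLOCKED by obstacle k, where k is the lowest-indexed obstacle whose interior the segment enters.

FREE

Obstacle 1 [(1,7) (2,1) (10,1) (10,12) (3,24)]:
  edge (1,7)–(2,1): clear
  edge (2,1)–(10,1): clear
  edge (10,1)–(10,12): clear
  edge (10,12)–(3,24): clear
  edge (3,24)–(1,7): clear
  midpoint (10,20) outside
  → clear
Obstacle 2 [(13,13) (15,4) (23,7) (23,24) (13,24)]:
  edge (13,13)–(15,4): clear
  edge (15,4)–(23,7): clear
  edge (23,7)–(23,24): clear
  edge (23,24)–(13,24): clear
  edge (13,24)–(13,13): clear
  midpoint (10,20) outside
  → clear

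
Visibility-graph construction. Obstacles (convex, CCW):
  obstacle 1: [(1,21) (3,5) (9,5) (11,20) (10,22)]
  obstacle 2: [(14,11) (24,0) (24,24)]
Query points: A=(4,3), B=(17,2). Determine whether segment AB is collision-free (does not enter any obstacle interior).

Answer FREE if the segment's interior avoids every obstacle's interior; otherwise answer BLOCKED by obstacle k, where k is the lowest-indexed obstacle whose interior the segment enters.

Obstacle 1 [(1,21) (3,5) (9,5) (11,20) (10,22)]:
  edge (1,21)–(3,5): clear
  edge (3,5)–(9,5): clear
  edge (9,5)–(11,20): clear
  edge (11,20)–(10,22): clear
  edge (10,22)–(1,21): clear
  midpoint (21/2,5/2) outside
  → clear
Obstacle 2 [(14,11) (24,0) (24,24)]:
  edge (14,11)–(24,0): clear
  edge (24,0)–(24,24): clear
  edge (24,24)–(14,11): clear
  midpoint (21/2,5/2) outside
  → clear

FREE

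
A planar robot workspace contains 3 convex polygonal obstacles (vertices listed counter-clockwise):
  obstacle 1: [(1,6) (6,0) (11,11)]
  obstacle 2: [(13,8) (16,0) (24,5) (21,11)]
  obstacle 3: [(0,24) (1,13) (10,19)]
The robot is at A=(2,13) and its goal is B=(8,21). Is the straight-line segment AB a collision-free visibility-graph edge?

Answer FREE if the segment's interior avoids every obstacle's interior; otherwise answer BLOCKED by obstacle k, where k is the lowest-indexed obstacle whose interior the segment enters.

BLOCKED by obstacle 3

Obstacle 1 [(1,6) (6,0) (11,11)]:
  edge (1,6)–(6,0): clear
  edge (6,0)–(11,11): clear
  edge (11,11)–(1,6): clear
  midpoint (5,17) outside
  → clear
Obstacle 2 [(13,8) (16,0) (24,5) (21,11)]:
  edge (13,8)–(16,0): clear
  edge (16,0)–(24,5): clear
  edge (24,5)–(21,11): clear
  edge (21,11)–(13,8): clear
  midpoint (5,17) outside
  → clear
Obstacle 3 [(0,24) (1,13) (10,19)]:
  edge (0,24)–(1,13): clear
  edge (1,13)–(10,19): crosses AB
  edge (10,19)–(0,24): crosses AB
  → BLOCKED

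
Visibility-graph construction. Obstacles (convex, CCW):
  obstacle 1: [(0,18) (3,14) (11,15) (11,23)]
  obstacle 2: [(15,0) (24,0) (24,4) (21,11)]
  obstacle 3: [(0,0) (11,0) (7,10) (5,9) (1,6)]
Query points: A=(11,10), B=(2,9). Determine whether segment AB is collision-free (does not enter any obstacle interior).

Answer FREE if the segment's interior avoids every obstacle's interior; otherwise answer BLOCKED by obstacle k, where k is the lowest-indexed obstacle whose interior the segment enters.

BLOCKED by obstacle 3

Obstacle 1 [(0,18) (3,14) (11,15) (11,23)]:
  edge (0,18)–(3,14): clear
  edge (3,14)–(11,15): clear
  edge (11,15)–(11,23): clear
  edge (11,23)–(0,18): clear
  midpoint (13/2,19/2) outside
  → clear
Obstacle 2 [(15,0) (24,0) (24,4) (21,11)]:
  edge (15,0)–(24,0): clear
  edge (24,0)–(24,4): clear
  edge (24,4)–(21,11): clear
  edge (21,11)–(15,0): clear
  midpoint (13/2,19/2) outside
  → clear
Obstacle 3 [(0,0) (11,0) (7,10) (5,9) (1,6)]:
  edge (0,0)–(11,0): clear
  edge (11,0)–(7,10): crosses AB
  edge (7,10)–(5,9): crosses AB
  edge (5,9)–(1,6): clear
  edge (1,6)–(0,0): clear
  → BLOCKED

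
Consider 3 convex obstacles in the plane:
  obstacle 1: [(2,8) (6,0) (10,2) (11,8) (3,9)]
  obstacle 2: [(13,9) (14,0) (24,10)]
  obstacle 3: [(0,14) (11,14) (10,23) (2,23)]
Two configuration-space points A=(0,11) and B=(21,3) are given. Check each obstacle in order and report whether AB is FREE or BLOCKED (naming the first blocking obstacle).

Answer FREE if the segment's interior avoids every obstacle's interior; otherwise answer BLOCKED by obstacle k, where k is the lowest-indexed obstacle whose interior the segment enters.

BLOCKED by obstacle 1

Obstacle 1 [(2,8) (6,0) (10,2) (11,8) (3,9)]:
  edge (2,8)–(6,0): clear
  edge (6,0)–(10,2): clear
  edge (10,2)–(11,8): crosses AB
  edge (11,8)–(3,9): crosses AB
  edge (3,9)–(2,8): clear
  → BLOCKED
Obstacle 2 [(13,9) (14,0) (24,10)]:
  edge (13,9)–(14,0): crosses AB
  edge (14,0)–(24,10): crosses AB
  edge (24,10)–(13,9): clear
  → BLOCKED
Obstacle 3 [(0,14) (11,14) (10,23) (2,23)]:
  edge (0,14)–(11,14): clear
  edge (11,14)–(10,23): clear
  edge (10,23)–(2,23): clear
  edge (2,23)–(0,14): clear
  midpoint (21/2,7) outside
  → clear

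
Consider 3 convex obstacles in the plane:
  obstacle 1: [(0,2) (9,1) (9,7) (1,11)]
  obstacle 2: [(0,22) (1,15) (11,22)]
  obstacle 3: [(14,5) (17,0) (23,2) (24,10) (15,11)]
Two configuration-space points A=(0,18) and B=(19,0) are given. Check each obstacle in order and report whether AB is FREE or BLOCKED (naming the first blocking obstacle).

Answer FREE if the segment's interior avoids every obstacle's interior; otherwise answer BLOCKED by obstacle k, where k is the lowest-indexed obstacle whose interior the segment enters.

BLOCKED by obstacle 2

Obstacle 1 [(0,2) (9,1) (9,7) (1,11)]:
  edge (0,2)–(9,1): clear
  edge (9,1)–(9,7): clear
  edge (9,7)–(1,11): clear
  edge (1,11)–(0,2): clear
  midpoint (19/2,9) outside
  → clear
Obstacle 2 [(0,22) (1,15) (11,22)]:
  edge (0,22)–(1,15): crosses AB
  edge (1,15)–(11,22): crosses AB
  edge (11,22)–(0,22): clear
  → BLOCKED
Obstacle 3 [(14,5) (17,0) (23,2) (24,10) (15,11)]:
  edge (14,5)–(17,0): crosses AB
  edge (17,0)–(23,2): crosses AB
  edge (23,2)–(24,10): clear
  edge (24,10)–(15,11): clear
  edge (15,11)–(14,5): clear
  → BLOCKED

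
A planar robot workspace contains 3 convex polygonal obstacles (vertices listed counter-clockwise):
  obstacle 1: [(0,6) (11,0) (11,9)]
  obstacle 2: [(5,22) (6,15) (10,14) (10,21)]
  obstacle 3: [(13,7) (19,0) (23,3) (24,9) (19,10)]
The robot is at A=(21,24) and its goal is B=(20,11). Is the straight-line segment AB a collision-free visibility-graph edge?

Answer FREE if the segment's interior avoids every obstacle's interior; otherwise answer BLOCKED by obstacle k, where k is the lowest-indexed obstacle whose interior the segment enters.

Obstacle 1 [(0,6) (11,0) (11,9)]:
  edge (0,6)–(11,0): clear
  edge (11,0)–(11,9): clear
  edge (11,9)–(0,6): clear
  midpoint (41/2,35/2) outside
  → clear
Obstacle 2 [(5,22) (6,15) (10,14) (10,21)]:
  edge (5,22)–(6,15): clear
  edge (6,15)–(10,14): clear
  edge (10,14)–(10,21): clear
  edge (10,21)–(5,22): clear
  midpoint (41/2,35/2) outside
  → clear
Obstacle 3 [(13,7) (19,0) (23,3) (24,9) (19,10)]:
  edge (13,7)–(19,0): clear
  edge (19,0)–(23,3): clear
  edge (23,3)–(24,9): clear
  edge (24,9)–(19,10): clear
  edge (19,10)–(13,7): clear
  midpoint (41/2,35/2) outside
  → clear

FREE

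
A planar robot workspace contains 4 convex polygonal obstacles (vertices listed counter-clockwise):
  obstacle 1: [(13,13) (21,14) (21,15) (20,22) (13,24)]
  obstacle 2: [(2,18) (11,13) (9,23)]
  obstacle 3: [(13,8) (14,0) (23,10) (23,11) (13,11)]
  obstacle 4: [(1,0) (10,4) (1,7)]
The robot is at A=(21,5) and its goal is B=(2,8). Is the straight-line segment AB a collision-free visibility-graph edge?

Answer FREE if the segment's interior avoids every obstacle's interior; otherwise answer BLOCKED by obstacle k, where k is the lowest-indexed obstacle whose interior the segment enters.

BLOCKED by obstacle 3

Obstacle 1 [(13,13) (21,14) (21,15) (20,22) (13,24)]:
  edge (13,13)–(21,14): clear
  edge (21,14)–(21,15): clear
  edge (21,15)–(20,22): clear
  edge (20,22)–(13,24): clear
  edge (13,24)–(13,13): clear
  midpoint (23/2,13/2) outside
  → clear
Obstacle 2 [(2,18) (11,13) (9,23)]:
  edge (2,18)–(11,13): clear
  edge (11,13)–(9,23): clear
  edge (9,23)–(2,18): clear
  midpoint (23/2,13/2) outside
  → clear
Obstacle 3 [(13,8) (14,0) (23,10) (23,11) (13,11)]:
  edge (13,8)–(14,0): crosses AB
  edge (14,0)–(23,10): crosses AB
  edge (23,10)–(23,11): clear
  edge (23,11)–(13,11): clear
  edge (13,11)–(13,8): clear
  → BLOCKED
Obstacle 4 [(1,0) (10,4) (1,7)]:
  edge (1,0)–(10,4): clear
  edge (10,4)–(1,7): clear
  edge (1,7)–(1,0): clear
  midpoint (23/2,13/2) outside
  → clear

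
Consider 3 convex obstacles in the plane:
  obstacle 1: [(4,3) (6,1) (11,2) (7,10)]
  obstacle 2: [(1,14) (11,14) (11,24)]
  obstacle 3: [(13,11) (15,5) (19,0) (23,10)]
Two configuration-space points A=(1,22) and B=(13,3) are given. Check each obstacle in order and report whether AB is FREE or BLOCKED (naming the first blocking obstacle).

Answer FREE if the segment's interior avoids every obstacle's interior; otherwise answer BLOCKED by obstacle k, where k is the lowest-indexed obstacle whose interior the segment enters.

BLOCKED by obstacle 2

Obstacle 1 [(4,3) (6,1) (11,2) (7,10)]:
  edge (4,3)–(6,1): clear
  edge (6,1)–(11,2): clear
  edge (11,2)–(7,10): clear
  edge (7,10)–(4,3): clear
  midpoint (7,25/2) outside
  → clear
Obstacle 2 [(1,14) (11,14) (11,24)]:
  edge (1,14)–(11,14): crosses AB
  edge (11,14)–(11,24): clear
  edge (11,24)–(1,14): crosses AB
  → BLOCKED
Obstacle 3 [(13,11) (15,5) (19,0) (23,10)]:
  edge (13,11)–(15,5): clear
  edge (15,5)–(19,0): clear
  edge (19,0)–(23,10): clear
  edge (23,10)–(13,11): clear
  midpoint (7,25/2) outside
  → clear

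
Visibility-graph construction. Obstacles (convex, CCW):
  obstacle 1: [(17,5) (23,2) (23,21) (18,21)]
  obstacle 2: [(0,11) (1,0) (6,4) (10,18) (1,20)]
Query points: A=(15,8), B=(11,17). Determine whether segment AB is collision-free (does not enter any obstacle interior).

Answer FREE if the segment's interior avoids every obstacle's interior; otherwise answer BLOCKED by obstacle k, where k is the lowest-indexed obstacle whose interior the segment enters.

FREE

Obstacle 1 [(17,5) (23,2) (23,21) (18,21)]:
  edge (17,5)–(23,2): clear
  edge (23,2)–(23,21): clear
  edge (23,21)–(18,21): clear
  edge (18,21)–(17,5): clear
  midpoint (13,25/2) outside
  → clear
Obstacle 2 [(0,11) (1,0) (6,4) (10,18) (1,20)]:
  edge (0,11)–(1,0): clear
  edge (1,0)–(6,4): clear
  edge (6,4)–(10,18): clear
  edge (10,18)–(1,20): clear
  edge (1,20)–(0,11): clear
  midpoint (13,25/2) outside
  → clear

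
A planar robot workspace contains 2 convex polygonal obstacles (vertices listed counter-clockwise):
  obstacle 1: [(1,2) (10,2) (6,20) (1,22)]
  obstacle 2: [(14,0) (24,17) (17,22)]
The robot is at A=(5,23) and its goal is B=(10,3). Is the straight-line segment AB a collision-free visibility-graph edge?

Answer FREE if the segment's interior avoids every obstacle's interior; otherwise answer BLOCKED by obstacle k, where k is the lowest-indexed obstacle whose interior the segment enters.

Obstacle 1 [(1,2) (10,2) (6,20) (1,22)]:
  edge (1,2)–(10,2): clear
  edge (10,2)–(6,20): crosses AB
  edge (6,20)–(1,22): crosses AB
  edge (1,22)–(1,2): clear
  → BLOCKED
Obstacle 2 [(14,0) (24,17) (17,22)]:
  edge (14,0)–(24,17): clear
  edge (24,17)–(17,22): clear
  edge (17,22)–(14,0): clear
  midpoint (15/2,13) outside
  → clear

BLOCKED by obstacle 1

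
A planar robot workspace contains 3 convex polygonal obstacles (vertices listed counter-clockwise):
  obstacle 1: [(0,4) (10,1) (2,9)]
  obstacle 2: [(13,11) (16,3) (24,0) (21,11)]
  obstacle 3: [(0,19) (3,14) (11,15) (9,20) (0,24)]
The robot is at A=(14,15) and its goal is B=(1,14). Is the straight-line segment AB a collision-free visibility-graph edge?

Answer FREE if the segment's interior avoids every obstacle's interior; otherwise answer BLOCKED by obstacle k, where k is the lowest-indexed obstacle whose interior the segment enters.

BLOCKED by obstacle 3

Obstacle 1 [(0,4) (10,1) (2,9)]:
  edge (0,4)–(10,1): clear
  edge (10,1)–(2,9): clear
  edge (2,9)–(0,4): clear
  midpoint (15/2,29/2) outside
  → clear
Obstacle 2 [(13,11) (16,3) (24,0) (21,11)]:
  edge (13,11)–(16,3): clear
  edge (16,3)–(24,0): clear
  edge (24,0)–(21,11): clear
  edge (21,11)–(13,11): clear
  midpoint (15/2,29/2) outside
  → clear
Obstacle 3 [(0,19) (3,14) (11,15) (9,20) (0,24)]:
  edge (0,19)–(3,14): crosses AB
  edge (3,14)–(11,15): crosses AB
  edge (11,15)–(9,20): clear
  edge (9,20)–(0,24): clear
  edge (0,24)–(0,19): clear
  → BLOCKED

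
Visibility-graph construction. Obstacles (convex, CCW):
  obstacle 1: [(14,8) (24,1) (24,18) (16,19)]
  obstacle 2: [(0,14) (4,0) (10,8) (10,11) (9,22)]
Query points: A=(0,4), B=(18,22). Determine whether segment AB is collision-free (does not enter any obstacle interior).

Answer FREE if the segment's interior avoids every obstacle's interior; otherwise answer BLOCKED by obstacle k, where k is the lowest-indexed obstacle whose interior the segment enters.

BLOCKED by obstacle 2

Obstacle 1 [(14,8) (24,1) (24,18) (16,19)]:
  edge (14,8)–(24,1): clear
  edge (24,1)–(24,18): clear
  edge (24,18)–(16,19): clear
  edge (16,19)–(14,8): clear
  midpoint (9,13) outside
  → clear
Obstacle 2 [(0,14) (4,0) (10,8) (10,11) (9,22)]:
  edge (0,14)–(4,0): crosses AB
  edge (4,0)–(10,8): clear
  edge (10,8)–(10,11): clear
  edge (10,11)–(9,22): crosses AB
  edge (9,22)–(0,14): clear
  → BLOCKED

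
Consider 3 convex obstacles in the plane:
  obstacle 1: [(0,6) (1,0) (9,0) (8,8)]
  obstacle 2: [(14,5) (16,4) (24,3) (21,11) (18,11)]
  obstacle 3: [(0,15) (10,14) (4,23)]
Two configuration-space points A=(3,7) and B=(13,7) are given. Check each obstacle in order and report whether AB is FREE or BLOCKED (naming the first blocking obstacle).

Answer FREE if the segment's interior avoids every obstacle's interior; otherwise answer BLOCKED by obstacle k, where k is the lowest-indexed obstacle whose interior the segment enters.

Obstacle 1 [(0,6) (1,0) (9,0) (8,8)]:
  edge (0,6)–(1,0): clear
  edge (1,0)–(9,0): clear
  edge (9,0)–(8,8): crosses AB
  edge (8,8)–(0,6): crosses AB
  → BLOCKED
Obstacle 2 [(14,5) (16,4) (24,3) (21,11) (18,11)]:
  edge (14,5)–(16,4): clear
  edge (16,4)–(24,3): clear
  edge (24,3)–(21,11): clear
  edge (21,11)–(18,11): clear
  edge (18,11)–(14,5): clear
  midpoint (8,7) outside
  → clear
Obstacle 3 [(0,15) (10,14) (4,23)]:
  edge (0,15)–(10,14): clear
  edge (10,14)–(4,23): clear
  edge (4,23)–(0,15): clear
  midpoint (8,7) outside
  → clear

BLOCKED by obstacle 1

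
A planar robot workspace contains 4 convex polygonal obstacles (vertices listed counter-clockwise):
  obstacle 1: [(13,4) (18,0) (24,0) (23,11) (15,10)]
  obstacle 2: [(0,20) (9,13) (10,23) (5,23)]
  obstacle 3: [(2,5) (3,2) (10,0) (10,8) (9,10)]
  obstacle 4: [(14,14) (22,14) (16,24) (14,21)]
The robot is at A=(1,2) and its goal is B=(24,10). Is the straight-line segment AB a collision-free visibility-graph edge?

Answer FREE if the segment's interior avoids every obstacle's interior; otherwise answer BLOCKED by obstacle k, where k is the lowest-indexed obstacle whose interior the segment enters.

Obstacle 1 [(13,4) (18,0) (24,0) (23,11) (15,10)]:
  edge (13,4)–(18,0): clear
  edge (18,0)–(24,0): clear
  edge (24,0)–(23,11): crosses AB
  edge (23,11)–(15,10): clear
  edge (15,10)–(13,4): crosses AB
  → BLOCKED
Obstacle 2 [(0,20) (9,13) (10,23) (5,23)]:
  edge (0,20)–(9,13): clear
  edge (9,13)–(10,23): clear
  edge (10,23)–(5,23): clear
  edge (5,23)–(0,20): clear
  midpoint (25/2,6) outside
  → clear
Obstacle 3 [(2,5) (3,2) (10,0) (10,8) (9,10)]:
  edge (2,5)–(3,2): crosses AB
  edge (3,2)–(10,0): clear
  edge (10,0)–(10,8): crosses AB
  edge (10,8)–(9,10): clear
  edge (9,10)–(2,5): clear
  → BLOCKED
Obstacle 4 [(14,14) (22,14) (16,24) (14,21)]:
  edge (14,14)–(22,14): clear
  edge (22,14)–(16,24): clear
  edge (16,24)–(14,21): clear
  edge (14,21)–(14,14): clear
  midpoint (25/2,6) outside
  → clear

BLOCKED by obstacle 1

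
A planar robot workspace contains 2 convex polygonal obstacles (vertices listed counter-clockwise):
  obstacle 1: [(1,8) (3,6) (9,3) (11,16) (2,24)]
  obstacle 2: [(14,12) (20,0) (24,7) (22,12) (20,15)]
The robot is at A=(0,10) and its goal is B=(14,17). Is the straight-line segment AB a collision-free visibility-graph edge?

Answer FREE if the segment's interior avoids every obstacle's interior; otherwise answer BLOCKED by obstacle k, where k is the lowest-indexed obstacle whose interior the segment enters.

Obstacle 1 [(1,8) (3,6) (9,3) (11,16) (2,24)]:
  edge (1,8)–(3,6): clear
  edge (3,6)–(9,3): clear
  edge (9,3)–(11,16): crosses AB
  edge (11,16)–(2,24): clear
  edge (2,24)–(1,8): crosses AB
  → BLOCKED
Obstacle 2 [(14,12) (20,0) (24,7) (22,12) (20,15)]:
  edge (14,12)–(20,0): clear
  edge (20,0)–(24,7): clear
  edge (24,7)–(22,12): clear
  edge (22,12)–(20,15): clear
  edge (20,15)–(14,12): clear
  midpoint (7,27/2) outside
  → clear

BLOCKED by obstacle 1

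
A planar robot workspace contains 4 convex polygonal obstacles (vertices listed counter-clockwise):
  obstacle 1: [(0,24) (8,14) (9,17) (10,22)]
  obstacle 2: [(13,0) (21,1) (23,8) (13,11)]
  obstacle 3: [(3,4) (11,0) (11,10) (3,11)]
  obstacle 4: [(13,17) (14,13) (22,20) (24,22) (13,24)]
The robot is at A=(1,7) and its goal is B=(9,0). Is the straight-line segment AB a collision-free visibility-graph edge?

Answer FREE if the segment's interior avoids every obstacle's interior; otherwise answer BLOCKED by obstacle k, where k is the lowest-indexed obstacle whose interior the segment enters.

Obstacle 1 [(0,24) (8,14) (9,17) (10,22)]:
  edge (0,24)–(8,14): clear
  edge (8,14)–(9,17): clear
  edge (9,17)–(10,22): clear
  edge (10,22)–(0,24): clear
  midpoint (5,7/2) outside
  → clear
Obstacle 2 [(13,0) (21,1) (23,8) (13,11)]:
  edge (13,0)–(21,1): clear
  edge (21,1)–(23,8): clear
  edge (23,8)–(13,11): clear
  edge (13,11)–(13,0): clear
  midpoint (5,7/2) outside
  → clear
Obstacle 3 [(3,4) (11,0) (11,10) (3,11)]:
  edge (3,4)–(11,0): crosses AB
  edge (11,0)–(11,10): clear
  edge (11,10)–(3,11): clear
  edge (3,11)–(3,4): crosses AB
  → BLOCKED
Obstacle 4 [(13,17) (14,13) (22,20) (24,22) (13,24)]:
  edge (13,17)–(14,13): clear
  edge (14,13)–(22,20): clear
  edge (22,20)–(24,22): clear
  edge (24,22)–(13,24): clear
  edge (13,24)–(13,17): clear
  midpoint (5,7/2) outside
  → clear

BLOCKED by obstacle 3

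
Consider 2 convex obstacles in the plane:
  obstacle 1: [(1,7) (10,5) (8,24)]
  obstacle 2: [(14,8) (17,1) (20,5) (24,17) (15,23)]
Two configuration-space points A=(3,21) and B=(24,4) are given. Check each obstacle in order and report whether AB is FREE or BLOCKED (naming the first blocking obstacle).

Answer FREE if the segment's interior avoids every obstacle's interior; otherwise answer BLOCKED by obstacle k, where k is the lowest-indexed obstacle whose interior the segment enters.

Obstacle 1 [(1,7) (10,5) (8,24)]:
  edge (1,7)–(10,5): clear
  edge (10,5)–(8,24): crosses AB
  edge (8,24)–(1,7): crosses AB
  → BLOCKED
Obstacle 2 [(14,8) (17,1) (20,5) (24,17) (15,23)]:
  edge (14,8)–(17,1): clear
  edge (17,1)–(20,5): clear
  edge (20,5)–(24,17): crosses AB
  edge (24,17)–(15,23): clear
  edge (15,23)–(14,8): crosses AB
  → BLOCKED

BLOCKED by obstacle 1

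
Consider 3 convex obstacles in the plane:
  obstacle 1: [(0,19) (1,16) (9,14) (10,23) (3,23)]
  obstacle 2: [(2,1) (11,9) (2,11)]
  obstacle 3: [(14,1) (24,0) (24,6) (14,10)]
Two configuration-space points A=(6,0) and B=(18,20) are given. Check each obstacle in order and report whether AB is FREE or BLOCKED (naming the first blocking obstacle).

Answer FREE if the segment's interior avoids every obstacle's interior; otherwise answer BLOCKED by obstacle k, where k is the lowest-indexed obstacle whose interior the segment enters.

Obstacle 1 [(0,19) (1,16) (9,14) (10,23) (3,23)]:
  edge (0,19)–(1,16): clear
  edge (1,16)–(9,14): clear
  edge (9,14)–(10,23): clear
  edge (10,23)–(3,23): clear
  edge (3,23)–(0,19): clear
  midpoint (12,10) outside
  → clear
Obstacle 2 [(2,1) (11,9) (2,11)]:
  edge (2,1)–(11,9): clear
  edge (11,9)–(2,11): clear
  edge (2,11)–(2,1): clear
  midpoint (12,10) outside
  → clear
Obstacle 3 [(14,1) (24,0) (24,6) (14,10)]:
  edge (14,1)–(24,0): clear
  edge (24,0)–(24,6): clear
  edge (24,6)–(14,10): clear
  edge (14,10)–(14,1): clear
  midpoint (12,10) outside
  → clear

FREE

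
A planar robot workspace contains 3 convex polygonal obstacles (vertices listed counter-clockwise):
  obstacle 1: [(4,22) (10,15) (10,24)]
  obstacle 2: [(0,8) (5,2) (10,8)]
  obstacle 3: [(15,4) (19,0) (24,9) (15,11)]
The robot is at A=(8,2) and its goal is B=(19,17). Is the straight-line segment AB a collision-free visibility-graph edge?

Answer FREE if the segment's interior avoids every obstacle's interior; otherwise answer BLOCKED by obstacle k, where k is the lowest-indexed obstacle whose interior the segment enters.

Obstacle 1 [(4,22) (10,15) (10,24)]:
  edge (4,22)–(10,15): clear
  edge (10,15)–(10,24): clear
  edge (10,24)–(4,22): clear
  midpoint (27/2,19/2) outside
  → clear
Obstacle 2 [(0,8) (5,2) (10,8)]:
  edge (0,8)–(5,2): clear
  edge (5,2)–(10,8): clear
  edge (10,8)–(0,8): clear
  midpoint (27/2,19/2) outside
  → clear
Obstacle 3 [(15,4) (19,0) (24,9) (15,11)]:
  edge (15,4)–(19,0): clear
  edge (19,0)–(24,9): clear
  edge (24,9)–(15,11): clear
  edge (15,11)–(15,4): clear
  midpoint (27/2,19/2) outside
  → clear

FREE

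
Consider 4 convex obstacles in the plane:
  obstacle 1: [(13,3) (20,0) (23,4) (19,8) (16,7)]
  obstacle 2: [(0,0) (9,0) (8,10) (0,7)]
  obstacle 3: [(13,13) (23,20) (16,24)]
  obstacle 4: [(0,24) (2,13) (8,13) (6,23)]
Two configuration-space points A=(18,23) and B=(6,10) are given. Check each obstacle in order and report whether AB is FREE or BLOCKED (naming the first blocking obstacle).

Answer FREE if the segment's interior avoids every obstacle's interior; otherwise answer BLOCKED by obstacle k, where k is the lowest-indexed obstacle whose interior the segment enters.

BLOCKED by obstacle 3

Obstacle 1 [(13,3) (20,0) (23,4) (19,8) (16,7)]:
  edge (13,3)–(20,0): clear
  edge (20,0)–(23,4): clear
  edge (23,4)–(19,8): clear
  edge (19,8)–(16,7): clear
  edge (16,7)–(13,3): clear
  midpoint (12,33/2) outside
  → clear
Obstacle 2 [(0,0) (9,0) (8,10) (0,7)]:
  edge (0,0)–(9,0): clear
  edge (9,0)–(8,10): clear
  edge (8,10)–(0,7): clear
  edge (0,7)–(0,0): clear
  midpoint (12,33/2) outside
  → clear
Obstacle 3 [(13,13) (23,20) (16,24)]:
  edge (13,13)–(23,20): clear
  edge (23,20)–(16,24): crosses AB
  edge (16,24)–(13,13): crosses AB
  → BLOCKED
Obstacle 4 [(0,24) (2,13) (8,13) (6,23)]:
  edge (0,24)–(2,13): clear
  edge (2,13)–(8,13): clear
  edge (8,13)–(6,23): clear
  edge (6,23)–(0,24): clear
  midpoint (12,33/2) outside
  → clear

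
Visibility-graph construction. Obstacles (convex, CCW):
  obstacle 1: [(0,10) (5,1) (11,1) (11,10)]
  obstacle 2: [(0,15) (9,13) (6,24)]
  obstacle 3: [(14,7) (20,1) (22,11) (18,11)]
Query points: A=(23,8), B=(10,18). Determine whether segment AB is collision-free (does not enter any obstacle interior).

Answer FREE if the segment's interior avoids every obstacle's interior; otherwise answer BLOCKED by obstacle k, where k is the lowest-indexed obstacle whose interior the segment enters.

BLOCKED by obstacle 3

Obstacle 1 [(0,10) (5,1) (11,1) (11,10)]:
  edge (0,10)–(5,1): clear
  edge (5,1)–(11,1): clear
  edge (11,1)–(11,10): clear
  edge (11,10)–(0,10): clear
  midpoint (33/2,13) outside
  → clear
Obstacle 2 [(0,15) (9,13) (6,24)]:
  edge (0,15)–(9,13): clear
  edge (9,13)–(6,24): clear
  edge (6,24)–(0,15): clear
  midpoint (33/2,13) outside
  → clear
Obstacle 3 [(14,7) (20,1) (22,11) (18,11)]:
  edge (14,7)–(20,1): clear
  edge (20,1)–(22,11): crosses AB
  edge (22,11)–(18,11): crosses AB
  edge (18,11)–(14,7): clear
  → BLOCKED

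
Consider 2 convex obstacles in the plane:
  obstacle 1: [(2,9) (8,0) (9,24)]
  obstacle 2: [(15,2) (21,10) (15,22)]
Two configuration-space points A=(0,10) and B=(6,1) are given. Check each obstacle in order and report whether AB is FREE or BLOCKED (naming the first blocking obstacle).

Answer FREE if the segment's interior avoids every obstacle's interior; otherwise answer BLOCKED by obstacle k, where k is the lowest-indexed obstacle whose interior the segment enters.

FREE

Obstacle 1 [(2,9) (8,0) (9,24)]:
  edge (2,9)–(8,0): clear
  edge (8,0)–(9,24): clear
  edge (9,24)–(2,9): clear
  midpoint (3,11/2) outside
  → clear
Obstacle 2 [(15,2) (21,10) (15,22)]:
  edge (15,2)–(21,10): clear
  edge (21,10)–(15,22): clear
  edge (15,22)–(15,2): clear
  midpoint (3,11/2) outside
  → clear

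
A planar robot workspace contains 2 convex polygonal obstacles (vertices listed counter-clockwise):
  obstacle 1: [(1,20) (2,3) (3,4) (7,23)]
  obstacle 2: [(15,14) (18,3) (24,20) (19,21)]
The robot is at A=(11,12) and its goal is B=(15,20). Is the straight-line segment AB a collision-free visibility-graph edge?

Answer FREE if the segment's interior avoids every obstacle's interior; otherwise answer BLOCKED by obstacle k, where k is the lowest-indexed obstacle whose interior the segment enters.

Obstacle 1 [(1,20) (2,3) (3,4) (7,23)]:
  edge (1,20)–(2,3): clear
  edge (2,3)–(3,4): clear
  edge (3,4)–(7,23): clear
  edge (7,23)–(1,20): clear
  midpoint (13,16) outside
  → clear
Obstacle 2 [(15,14) (18,3) (24,20) (19,21)]:
  edge (15,14)–(18,3): clear
  edge (18,3)–(24,20): clear
  edge (24,20)–(19,21): clear
  edge (19,21)–(15,14): clear
  midpoint (13,16) outside
  → clear

FREE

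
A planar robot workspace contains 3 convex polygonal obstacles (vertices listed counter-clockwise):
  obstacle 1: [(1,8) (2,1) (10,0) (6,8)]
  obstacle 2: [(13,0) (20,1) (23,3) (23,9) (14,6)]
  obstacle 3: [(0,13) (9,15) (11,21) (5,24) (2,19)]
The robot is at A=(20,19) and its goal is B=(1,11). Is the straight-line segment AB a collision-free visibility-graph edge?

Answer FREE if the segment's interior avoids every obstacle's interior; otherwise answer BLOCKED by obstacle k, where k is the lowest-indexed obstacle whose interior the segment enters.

FREE

Obstacle 1 [(1,8) (2,1) (10,0) (6,8)]:
  edge (1,8)–(2,1): clear
  edge (2,1)–(10,0): clear
  edge (10,0)–(6,8): clear
  edge (6,8)–(1,8): clear
  midpoint (21/2,15) outside
  → clear
Obstacle 2 [(13,0) (20,1) (23,3) (23,9) (14,6)]:
  edge (13,0)–(20,1): clear
  edge (20,1)–(23,3): clear
  edge (23,3)–(23,9): clear
  edge (23,9)–(14,6): clear
  edge (14,6)–(13,0): clear
  midpoint (21/2,15) outside
  → clear
Obstacle 3 [(0,13) (9,15) (11,21) (5,24) (2,19)]:
  edge (0,13)–(9,15): clear
  edge (9,15)–(11,21): clear
  edge (11,21)–(5,24): clear
  edge (5,24)–(2,19): clear
  edge (2,19)–(0,13): clear
  midpoint (21/2,15) outside
  → clear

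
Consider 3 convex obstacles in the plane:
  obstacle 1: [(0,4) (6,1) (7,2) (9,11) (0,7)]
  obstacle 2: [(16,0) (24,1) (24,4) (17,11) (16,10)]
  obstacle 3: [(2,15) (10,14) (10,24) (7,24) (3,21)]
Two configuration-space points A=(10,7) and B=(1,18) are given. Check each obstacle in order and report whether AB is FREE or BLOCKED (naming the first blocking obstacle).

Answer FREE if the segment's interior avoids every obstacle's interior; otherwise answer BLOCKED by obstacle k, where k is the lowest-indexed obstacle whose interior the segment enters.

Obstacle 1 [(0,4) (6,1) (7,2) (9,11) (0,7)]:
  edge (0,4)–(6,1): clear
  edge (6,1)–(7,2): clear
  edge (7,2)–(9,11): crosses AB
  edge (9,11)–(0,7): crosses AB
  edge (0,7)–(0,4): clear
  → BLOCKED
Obstacle 2 [(16,0) (24,1) (24,4) (17,11) (16,10)]:
  edge (16,0)–(24,1): clear
  edge (24,1)–(24,4): clear
  edge (24,4)–(17,11): clear
  edge (17,11)–(16,10): clear
  edge (16,10)–(16,0): clear
  midpoint (11/2,25/2) outside
  → clear
Obstacle 3 [(2,15) (10,14) (10,24) (7,24) (3,21)]:
  edge (2,15)–(10,14): crosses AB
  edge (10,14)–(10,24): clear
  edge (10,24)–(7,24): clear
  edge (7,24)–(3,21): clear
  edge (3,21)–(2,15): crosses AB
  → BLOCKED

BLOCKED by obstacle 1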